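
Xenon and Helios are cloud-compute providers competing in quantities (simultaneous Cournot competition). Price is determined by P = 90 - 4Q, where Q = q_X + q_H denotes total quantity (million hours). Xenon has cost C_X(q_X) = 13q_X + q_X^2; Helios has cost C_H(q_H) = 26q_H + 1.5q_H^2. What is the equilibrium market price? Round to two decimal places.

Xenon's profit: π_X = (90 - 4Q)q_X - (13q_X + q_X²). Setting ∂π_X/∂q_X = 0: 77 - 10q_X - 4(q_H) = 0.
Helios's first-order condition: 64 - 11q_H - 4(q_X) = 0.
Best responses: q_X = (77 - 4q_H)/10, q_H = (64 - 4q_X)/11.
Substituting one into the other gives q_X = 591/94 and q_H = 166/47.
Total output Q = 923/94, so price P = 90 - 4·(923/94) = 50.7234.

50.72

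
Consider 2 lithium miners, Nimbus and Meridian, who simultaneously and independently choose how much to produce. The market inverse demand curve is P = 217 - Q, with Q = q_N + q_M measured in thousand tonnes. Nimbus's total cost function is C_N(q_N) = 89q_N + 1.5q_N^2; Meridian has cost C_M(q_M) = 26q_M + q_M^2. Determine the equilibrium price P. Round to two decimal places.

156.58

Nimbus's profit: π_N = (217 - Q)q_N - (89q_N + (3/2)q_N²). Setting ∂π_N/∂q_N = 0: 128 - 5q_N - (q_M) = 0.
Meridian's profit: π_M = (217 - Q)q_M - (26q_M + q_M²). Setting ∂π_M/∂q_M = 0: 191 - 4q_M - (q_N) = 0.
Best responses: q_N = (128 - q_M)/5, q_M = (191 - q_N)/4.
Substituting one into the other gives q_N = 321/19 and q_M = 827/19.
Total output Q = 1148/19, so price P = 217 - 1148/19 = 156.5789.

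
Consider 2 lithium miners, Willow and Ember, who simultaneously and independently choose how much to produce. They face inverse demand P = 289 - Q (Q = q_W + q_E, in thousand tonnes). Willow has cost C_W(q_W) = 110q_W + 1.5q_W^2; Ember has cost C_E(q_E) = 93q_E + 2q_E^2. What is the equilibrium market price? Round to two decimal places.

231.10

Willow's profit: π_W = (289 - Q)q_W - (110q_W + (3/2)q_W²). Setting ∂π_W/∂q_W = 0: 179 - 5q_W - (q_E) = 0.
Ember's first-order condition: 196 - 6q_E - (q_W) = 0.
So q_W = (179 - q_E)/5 and q_E = (196 - q_W)/6.
Solving the pair: q_W = 878/29, q_E = 801/29.
Total output Q = 1679/29, so price P = 289 - 1679/29 = 231.1034.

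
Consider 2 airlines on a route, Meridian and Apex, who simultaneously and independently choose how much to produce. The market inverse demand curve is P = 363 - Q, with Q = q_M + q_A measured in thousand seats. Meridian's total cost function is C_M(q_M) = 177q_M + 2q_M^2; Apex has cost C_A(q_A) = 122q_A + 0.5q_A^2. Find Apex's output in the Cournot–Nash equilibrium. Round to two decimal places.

74.12

Meridian's profit: π_M = (363 - Q)q_M - (177q_M + 2q_M²). Setting ∂π_M/∂q_M = 0: 186 - 6q_M - (q_A) = 0.
Apex's profit: π_A = (363 - Q)q_A - (122q_A + (1/2)q_A²). Setting ∂π_A/∂q_A = 0: 241 - 3q_A - (q_M) = 0.
So q_M = (186 - q_A)/6 and q_A = (241 - q_M)/3.
Substituting one into the other gives q_M = 317/17 and q_A = 1260/17.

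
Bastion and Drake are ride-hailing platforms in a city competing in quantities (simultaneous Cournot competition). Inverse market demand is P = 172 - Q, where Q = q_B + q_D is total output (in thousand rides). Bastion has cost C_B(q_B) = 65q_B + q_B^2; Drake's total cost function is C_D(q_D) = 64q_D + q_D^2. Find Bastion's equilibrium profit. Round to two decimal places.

Bastion's profit: π_B = (172 - Q)q_B - (65q_B + q_B²). Setting ∂π_B/∂q_B = 0: 107 - 4q_B - (q_D) = 0.
Drake's profit: π_D = (172 - Q)q_D - (64q_D + q_D²). Setting ∂π_D/∂q_D = 0: 108 - 4q_D - (q_B) = 0.
So q_B = (107 - q_D)/4 and q_D = (108 - q_B)/4.
Substituting one into the other gives q_B = 64/3 and q_D = 65/3.
Price P = 172 - 43 = 129.
Bastion's profit: 129·(64/3) - 65·(64/3) - (64/3)² = 910.2222.

910.22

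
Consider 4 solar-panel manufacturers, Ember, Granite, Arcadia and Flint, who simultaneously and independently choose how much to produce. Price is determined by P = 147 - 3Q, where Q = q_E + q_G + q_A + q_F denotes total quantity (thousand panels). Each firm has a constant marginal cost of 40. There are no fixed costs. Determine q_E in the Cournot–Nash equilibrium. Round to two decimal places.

7.13

A representative firm's profit is π_i = q_i(147 - 3Q) - 40q_i.
Setting ∂π_i/∂q_i = 0 with rivals' quantities fixed: 107 - 6q_i - 3·Σ_{j≠i} q_j = 0.
With identical firms every q_j equals q_i, so Σ_{j≠i} q_j = 3q_i and 107 = 15q_i, giving q_i = 107/15.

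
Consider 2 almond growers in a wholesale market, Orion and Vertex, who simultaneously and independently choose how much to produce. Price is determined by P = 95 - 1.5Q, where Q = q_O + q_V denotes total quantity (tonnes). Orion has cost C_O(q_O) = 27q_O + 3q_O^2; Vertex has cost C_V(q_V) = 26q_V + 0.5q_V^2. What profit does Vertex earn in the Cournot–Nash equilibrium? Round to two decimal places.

472.95

Orion's profit: π_O = (95 - 1.5Q)q_O - (27q_O + 3q_O²). Setting ∂π_O/∂q_O = 0: 68 - 9q_O - (3/2)(q_V) = 0.
Vertex's profit: π_V = (95 - 1.5Q)q_V - (26q_V + (1/2)q_V²). Setting ∂π_V/∂q_V = 0: 69 - 4q_V - (3/2)(q_O) = 0.
So q_O = (68 - (3/2)q_V)/9 and q_V = (69 - (3/2)q_O)/4.
Solving the pair: q_O = 674/135, q_V = 692/45.
Price P = 95 - (3/2)·(550/27) = 580/9.
Vertex's profit: (580/9)·(692/45) - 26·(692/45) - (1/2)(692/45)² = 472.9521.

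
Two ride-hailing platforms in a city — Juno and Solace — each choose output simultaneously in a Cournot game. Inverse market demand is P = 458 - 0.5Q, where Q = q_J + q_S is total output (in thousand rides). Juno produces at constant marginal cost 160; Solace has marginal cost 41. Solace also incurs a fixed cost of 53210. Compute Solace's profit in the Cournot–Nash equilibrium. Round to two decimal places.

Juno's profit: π_J = (458 - 0.5Q)q_J - (160q_J). Setting ∂π_J/∂q_J = 0: 298 - q_J - (1/2)(q_S) = 0.
Solace's first-order condition: 417 - q_S - (1/2)(q_J) = 0.
So q_J = (298 - (1/2)q_S) and q_S = (417 - (1/2)q_J).
Solving the pair: q_J = 358/3, q_S = 1072/3.
Price P = 458 - (1/2)·(1430/3) = 659/3.
Solace's profit: (659/3 - 41)·(1072/3) - 53210 = 10633.5556.

10633.56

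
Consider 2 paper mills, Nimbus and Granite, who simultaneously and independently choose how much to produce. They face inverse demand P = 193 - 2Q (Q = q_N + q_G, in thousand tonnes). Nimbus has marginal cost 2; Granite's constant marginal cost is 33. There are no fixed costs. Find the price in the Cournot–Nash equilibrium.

76

Nimbus's profit: π_N = (193 - 2Q)q_N - (2q_N). Setting ∂π_N/∂q_N = 0: 191 - 4q_N - 2(q_G) = 0.
Granite's first-order condition: 160 - 4q_G - 2(q_N) = 0.
So q_N = (191 - 2q_G)/4 and q_G = (160 - 2q_N)/4.
Solving the pair: q_N = 37, q_G = 43/2.
Total output Q = 117/2, so price P = 193 - 2·(117/2) = 76.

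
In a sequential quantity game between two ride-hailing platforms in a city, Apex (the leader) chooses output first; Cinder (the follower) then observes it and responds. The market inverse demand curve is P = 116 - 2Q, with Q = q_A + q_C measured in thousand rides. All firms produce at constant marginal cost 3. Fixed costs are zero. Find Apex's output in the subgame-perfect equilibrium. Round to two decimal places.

Solve by backward induction. Given q_A, the follower Cinder maximises π_C = (116 - 2q_A - 2q_C)q_C - 3q_C.
Follower FOC: 113 - 2q_A - 4q_C = 0, so q_C(q_A) = (113 - 2q_A)/4.
The leader anticipates this reaction. Substituting into P = 116 - 2Q gives P = 119/2 - q_A, so π_A = (119/2 - q_A)q_A - 3q_A.
Leader FOC: 113/2 - 2q_A = 0, so q_A = 113/4.
Then q_C = (113 - 2·(113/4))/4 = 113/8.

28.25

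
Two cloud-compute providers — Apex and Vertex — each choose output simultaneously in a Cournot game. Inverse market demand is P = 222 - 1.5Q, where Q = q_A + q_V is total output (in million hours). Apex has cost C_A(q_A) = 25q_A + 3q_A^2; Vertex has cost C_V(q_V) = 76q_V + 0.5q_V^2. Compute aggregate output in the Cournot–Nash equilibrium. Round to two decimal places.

47.04

Apex's profit: π_A = (222 - 1.5Q)q_A - (25q_A + 3q_A²). Setting ∂π_A/∂q_A = 0: 197 - 9q_A - (3/2)(q_V) = 0.
Vertex's profit: π_V = (222 - 1.5Q)q_V - (76q_V + (1/2)q_V²). Setting ∂π_V/∂q_V = 0: 146 - 4q_V - (3/2)(q_A) = 0.
Best responses: q_A = (197 - (3/2)q_V)/9, q_V = (146 - (3/2)q_A)/4.
Substituting one into the other gives q_A = 16.8593 and q_V = 1358/45.
Total output Q = 16.8593 + 1358/45 = 1270/27.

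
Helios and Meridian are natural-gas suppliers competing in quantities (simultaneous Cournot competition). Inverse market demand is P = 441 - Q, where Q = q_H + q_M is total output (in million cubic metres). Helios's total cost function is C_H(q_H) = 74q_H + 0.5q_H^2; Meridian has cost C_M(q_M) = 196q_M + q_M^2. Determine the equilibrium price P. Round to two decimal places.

296.36

Helios's profit: π_H = (441 - Q)q_H - (74q_H + (1/2)q_H²). Setting ∂π_H/∂q_H = 0: 367 - 3q_H - (q_M) = 0.
Meridian's profit: π_M = (441 - Q)q_M - (196q_M + q_M²). Setting ∂π_M/∂q_M = 0: 245 - 4q_M - (q_H) = 0.
Rearranging gives the reaction functions q_H = (367 - q_M)/3 and q_M = (245 - q_H)/4.
Solving the pair: q_H = 1223/11, q_M = 368/11.
Total output Q = 1591/11, so price P = 441 - 1591/11 = 296.3636.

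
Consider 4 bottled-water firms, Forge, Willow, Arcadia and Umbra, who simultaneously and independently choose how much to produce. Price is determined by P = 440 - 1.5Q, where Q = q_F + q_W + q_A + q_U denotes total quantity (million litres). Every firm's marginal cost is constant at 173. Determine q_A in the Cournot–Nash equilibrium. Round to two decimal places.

A representative firm's profit is π_i = q_i(440 - 1.5Q) - 173q_i.
Setting ∂π_i/∂q_i = 0 with rivals' quantities fixed: 267 - 3q_i - (3/2)·Σ_{j≠i} q_j = 0.
With identical firms every q_j equals q_i, so Σ_{j≠i} q_j = 3q_i and 267 = (15/2)q_i, giving q_i = 178/5.

35.60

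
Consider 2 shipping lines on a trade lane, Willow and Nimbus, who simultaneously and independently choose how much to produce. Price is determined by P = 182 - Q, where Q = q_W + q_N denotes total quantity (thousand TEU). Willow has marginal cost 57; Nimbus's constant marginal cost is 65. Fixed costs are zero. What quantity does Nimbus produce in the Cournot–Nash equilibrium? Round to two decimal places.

36.33

Willow's profit: π_W = (182 - Q)q_W - (57q_W). Setting ∂π_W/∂q_W = 0: 125 - 2q_W - (q_N) = 0.
Nimbus's first-order condition: 117 - 2q_N - (q_W) = 0.
Rearranging gives the reaction functions q_W = (125 - q_N)/2 and q_N = (117 - q_W)/2.
Substituting one into the other gives q_W = 133/3 and q_N = 109/3.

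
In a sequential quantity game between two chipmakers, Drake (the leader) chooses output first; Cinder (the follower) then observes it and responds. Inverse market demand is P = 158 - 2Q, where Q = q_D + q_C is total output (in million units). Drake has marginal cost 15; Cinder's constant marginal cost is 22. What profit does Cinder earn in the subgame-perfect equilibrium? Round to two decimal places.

Solve by backward induction. Given q_D, the follower Cinder maximises π_C = (158 - 2q_D - 2q_C)q_C - 22q_C.
Setting the follower's marginal profit to zero, 136 - 2q_D - 4q_C = 0, i.e. q_C = (136 - 2q_D)/4.
The leader anticipates this reaction. Substituting into P = 158 - 2Q gives P = 90 - q_D, so π_D = (90 - q_D)q_D - 15q_D.
The leader's first-order condition 75 - 2q_D = 0 yields q_D = 75/2.
Then q_C = (136 - 2·(75/2))/4 = 61/4.
Price P = 158 - 2·(211/4) = 105/2.
Cinder's profit: (105/2 - 22)·(61/4) = 465.1250.

465.13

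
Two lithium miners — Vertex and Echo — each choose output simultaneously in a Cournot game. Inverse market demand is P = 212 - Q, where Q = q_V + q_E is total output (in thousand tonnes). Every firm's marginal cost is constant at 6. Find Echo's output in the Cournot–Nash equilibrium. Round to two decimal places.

A representative firm's profit is π_i = q_i(212 - Q) - 6q_i.
Setting ∂π_i/∂q_i = 0 with rivals' quantities fixed: 206 - 2q_i - q_j = 0.
With identical firms every q_j equals q_i, so q_j = q_i and 206 = 3q_i, giving q_i = 206/3.

68.67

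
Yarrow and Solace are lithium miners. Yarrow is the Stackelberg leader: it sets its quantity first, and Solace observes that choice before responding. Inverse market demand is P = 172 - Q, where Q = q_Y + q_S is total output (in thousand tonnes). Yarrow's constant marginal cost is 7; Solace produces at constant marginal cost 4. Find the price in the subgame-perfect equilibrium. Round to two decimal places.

47.50

Solve by backward induction. Given q_Y, the follower Solace maximises π_S = (172 - q_Y - q_S)q_S - 4q_S.
Follower FOC: 168 - q_Y - 2q_S = 0, so q_S(q_Y) = (168 - q_Y)/2.
The leader anticipates this reaction. Substituting into P = 172 - Q gives P = 88 - (1/2)q_Y, so π_Y = (88 - (1/2)q_Y)q_Y - 7q_Y.
The leader's first-order condition 81 - q_Y = 0 yields q_Y = 81.
Then q_S = (168 - 81)/2 = 87/2.
Total output Q = 249/2, so price P = 172 - 249/2 = 95/2.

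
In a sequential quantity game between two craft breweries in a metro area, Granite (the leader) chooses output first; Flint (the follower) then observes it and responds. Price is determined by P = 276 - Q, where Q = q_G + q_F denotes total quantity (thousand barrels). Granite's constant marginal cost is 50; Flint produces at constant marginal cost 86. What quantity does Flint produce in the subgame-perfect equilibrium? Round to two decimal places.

The follower Flint best-responds to any q_G: π_F = (276 - Q)q_F - 86q_F.
∂π_F/∂q_F = 190 - q_G - 2q_F = 0 gives the reaction function q_F = (190 - q_G)/2.
Granite substitutes q_F(q_G) into its own profit: π_G = q_G(276 - q_G - (190 - q_G)/2) - 50q_G = (181 - (1/2)q_G)q_G - 50q_G.
Leader FOC: 131 - q_G = 0, so q_G = 131.
Then q_F = (190 - 131)/2 = 59/2.

29.50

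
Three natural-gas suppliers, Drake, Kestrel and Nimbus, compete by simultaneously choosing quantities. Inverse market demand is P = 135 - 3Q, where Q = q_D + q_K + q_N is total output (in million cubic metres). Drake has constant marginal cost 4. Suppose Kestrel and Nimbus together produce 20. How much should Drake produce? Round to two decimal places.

With rivals' combined output fixed at 20, Drake's profit is π_D = (135 - 3·20 - 3q_D)q_D - (4q_D) = (75 - 3q_D)q_D - (4q_D).
∂π_D/∂q_D = 71 - 6q_D = 0, so q_D = 71/6.

11.83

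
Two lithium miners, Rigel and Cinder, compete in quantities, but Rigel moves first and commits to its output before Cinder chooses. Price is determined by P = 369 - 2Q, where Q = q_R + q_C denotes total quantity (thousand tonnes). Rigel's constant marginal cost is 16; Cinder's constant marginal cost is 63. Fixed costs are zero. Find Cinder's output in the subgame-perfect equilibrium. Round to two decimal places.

26.50

The follower Cinder best-responds to any q_R: π_C = (369 - 2Q)q_C - 63q_C.
Setting the follower's marginal profit to zero, 306 - 2q_R - 4q_C = 0, i.e. q_C = (306 - 2q_R)/4.
The leader anticipates this reaction. Substituting into P = 369 - 2Q gives P = 216 - q_R, so π_R = (216 - q_R)q_R - 16q_R.
Maximising: ∂π_R/∂q_R = 200 - 2q_R = 0, giving q_R = 100.
Then q_C = (306 - 2·100)/4 = 53/2.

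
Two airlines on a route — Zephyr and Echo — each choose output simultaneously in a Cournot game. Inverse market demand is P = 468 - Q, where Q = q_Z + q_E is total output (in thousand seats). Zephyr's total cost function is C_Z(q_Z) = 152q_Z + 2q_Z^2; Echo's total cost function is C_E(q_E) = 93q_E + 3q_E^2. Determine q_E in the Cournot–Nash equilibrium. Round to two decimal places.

41.15

Zephyr's profit: π_Z = (468 - Q)q_Z - (152q_Z + 2q_Z²). Setting ∂π_Z/∂q_Z = 0: 316 - 6q_Z - (q_E) = 0.
Echo's profit: π_E = (468 - Q)q_E - (93q_E + 3q_E²). Setting ∂π_E/∂q_E = 0: 375 - 8q_E - (q_Z) = 0.
Best responses: q_Z = (316 - q_E)/6, q_E = (375 - q_Z)/8.
Solving the pair: q_Z = 45.8085, q_E = 1934/47.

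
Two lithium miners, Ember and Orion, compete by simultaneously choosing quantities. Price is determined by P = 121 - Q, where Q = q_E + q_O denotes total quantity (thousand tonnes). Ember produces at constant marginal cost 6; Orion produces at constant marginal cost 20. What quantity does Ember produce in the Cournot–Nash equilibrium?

Ember's profit: π_E = (121 - Q)q_E - (6q_E). Setting ∂π_E/∂q_E = 0: 115 - 2q_E - (q_O) = 0.
Orion's profit: π_O = (121 - Q)q_O - (20q_O). Setting ∂π_O/∂q_O = 0: 101 - 2q_O - (q_E) = 0.
So q_E = (115 - q_O)/2 and q_O = (101 - q_E)/2.
Substituting one into the other gives q_E = 43 and q_O = 29.

43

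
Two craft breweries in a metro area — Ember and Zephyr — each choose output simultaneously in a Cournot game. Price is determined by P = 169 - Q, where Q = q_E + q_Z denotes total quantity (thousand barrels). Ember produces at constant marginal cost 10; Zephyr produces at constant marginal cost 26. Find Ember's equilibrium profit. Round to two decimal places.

Ember's profit: π_E = (169 - Q)q_E - (10q_E). Setting ∂π_E/∂q_E = 0: 159 - 2q_E - (q_Z) = 0.
Zephyr's first-order condition: 143 - 2q_Z - (q_E) = 0.
Best responses: q_E = (159 - q_Z)/2, q_Z = (143 - q_E)/2.
Substituting one into the other gives q_E = 175/3 and q_Z = 127/3.
Price P = 169 - 302/3 = 205/3.
Ember's profit: (205/3 - 10)·(175/3) = 3402.7778.

3402.78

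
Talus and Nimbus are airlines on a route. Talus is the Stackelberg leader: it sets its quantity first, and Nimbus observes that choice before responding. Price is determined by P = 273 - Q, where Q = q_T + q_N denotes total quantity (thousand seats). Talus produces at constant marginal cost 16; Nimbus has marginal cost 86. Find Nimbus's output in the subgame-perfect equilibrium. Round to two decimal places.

11.75

The follower Nimbus best-responds to any q_T: π_N = (273 - Q)q_N - 86q_N.
Follower FOC: 187 - q_T - 2q_N = 0, so q_N(q_T) = (187 - q_T)/2.
Talus substitutes q_N(q_T) into its own profit: π_T = q_T(273 - q_T - (187 - q_T)/2) - 16q_T = (359/2 - (1/2)q_T)q_T - 16q_T.
The leader's first-order condition 327/2 - q_T = 0 yields q_T = 327/2.
Then q_N = (187 - 327/2)/2 = 47/4.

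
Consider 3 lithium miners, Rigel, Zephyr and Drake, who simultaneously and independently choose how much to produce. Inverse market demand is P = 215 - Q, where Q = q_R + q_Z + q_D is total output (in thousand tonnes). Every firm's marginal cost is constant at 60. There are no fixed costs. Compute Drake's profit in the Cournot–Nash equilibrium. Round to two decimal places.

A representative firm's profit is π_i = q_i(215 - Q) - 60q_i.
First-order condition (treating rivals' output as given): 155 - 2q_i - Σ_{j≠i} q_j = 0.
With identical firms every q_j equals q_i, so Σ_{j≠i} q_j = 2q_i and 155 = 4q_i, giving q_i = 155/4.
Price P = 215 - 465/4 = 395/4.
Drake's profit: (395/4 - 60)·(155/4) = 1501.5625.

1501.56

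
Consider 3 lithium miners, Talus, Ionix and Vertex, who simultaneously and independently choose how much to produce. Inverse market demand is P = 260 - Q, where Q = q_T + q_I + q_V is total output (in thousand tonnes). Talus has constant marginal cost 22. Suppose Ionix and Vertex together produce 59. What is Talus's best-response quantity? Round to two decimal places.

89.50

With rivals' combined output fixed at 59, Talus's profit is π_T = (260 - 59 - q_T)q_T - (22q_T) = (201 - q_T)q_T - (22q_T).
∂π_T/∂q_T = 179 - 2q_T = 0, so q_T = 179/2.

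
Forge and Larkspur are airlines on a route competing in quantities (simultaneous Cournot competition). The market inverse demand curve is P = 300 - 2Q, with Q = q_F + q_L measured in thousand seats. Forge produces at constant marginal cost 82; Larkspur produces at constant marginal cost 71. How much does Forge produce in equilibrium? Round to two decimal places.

34.50

Forge's profit: π_F = (300 - 2Q)q_F - (82q_F). Setting ∂π_F/∂q_F = 0: 218 - 4q_F - 2(q_L) = 0.
Larkspur's first-order condition: 229 - 4q_L - 2(q_F) = 0.
So q_F = (218 - 2q_L)/4 and q_L = (229 - 2q_F)/4.
Substituting one into the other gives q_F = 69/2 and q_L = 40.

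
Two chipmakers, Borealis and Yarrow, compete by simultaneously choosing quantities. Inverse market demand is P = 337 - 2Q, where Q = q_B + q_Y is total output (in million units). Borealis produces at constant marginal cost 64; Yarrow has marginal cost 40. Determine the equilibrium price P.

147

Borealis's profit: π_B = (337 - 2Q)q_B - (64q_B). Setting ∂π_B/∂q_B = 0: 273 - 4q_B - 2(q_Y) = 0.
Yarrow's first-order condition: 297 - 4q_Y - 2(q_B) = 0.
Rearranging gives the reaction functions q_B = (273 - 2q_Y)/4 and q_Y = (297 - 2q_B)/4.
Solving the pair: q_B = 83/2, q_Y = 107/2.
Total output Q = 95, so price P = 337 - 2·95 = 147.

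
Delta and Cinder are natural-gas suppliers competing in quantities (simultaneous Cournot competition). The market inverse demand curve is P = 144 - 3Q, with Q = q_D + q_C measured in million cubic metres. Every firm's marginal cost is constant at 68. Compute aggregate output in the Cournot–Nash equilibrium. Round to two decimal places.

A representative firm's profit is π_i = q_i(144 - 3Q) - 68q_i.
Setting ∂π_i/∂q_i = 0 with rivals' quantities fixed: 76 - 6q_i - 3q_j = 0.
By symmetry each firm produces the same amount; substituting q_j = q_i yields q_i = 76/9.
Total output Q = 76/9 + 76/9 = 152/9.

16.89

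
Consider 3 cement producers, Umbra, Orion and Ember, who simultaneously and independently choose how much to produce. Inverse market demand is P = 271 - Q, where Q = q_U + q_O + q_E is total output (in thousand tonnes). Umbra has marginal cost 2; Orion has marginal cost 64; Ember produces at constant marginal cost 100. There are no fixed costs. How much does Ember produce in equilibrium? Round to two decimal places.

9.25

Umbra's profit: π_U = (271 - Q)q_U - (2q_U). Setting ∂π_U/∂q_U = 0: 269 - 2q_U - (q_O + q_E) = 0.
Orion's profit: π_O = (271 - Q)q_O - (64q_O). Setting ∂π_O/∂q_O = 0: 207 - 2q_O - (q_U + q_E) = 0.
Ember's profit: π_E = (271 - Q)q_E - (100q_E). Setting ∂π_E/∂q_E = 0: 171 - 2q_E - (q_U + q_O) = 0.
Adding the 3 conditions: 647 − 2Q − 2Q = 0, i.e. Q = 647/4.
Back-substituting: q_U = (269 − 647/4) = 429/4, q_O = (207 − 647/4) = 181/4, q_E = (171 − 647/4) = 37/4.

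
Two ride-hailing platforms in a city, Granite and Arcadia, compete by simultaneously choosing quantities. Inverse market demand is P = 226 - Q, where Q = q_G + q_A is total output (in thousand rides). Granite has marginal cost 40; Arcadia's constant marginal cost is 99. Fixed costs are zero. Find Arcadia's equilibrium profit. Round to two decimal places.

513.78

Granite's profit: π_G = (226 - Q)q_G - (40q_G). Setting ∂π_G/∂q_G = 0: 186 - 2q_G - (q_A) = 0.
Arcadia's first-order condition: 127 - 2q_A - (q_G) = 0.
Rearranging gives the reaction functions q_G = (186 - q_A)/2 and q_A = (127 - q_G)/2.
Substituting one into the other gives q_G = 245/3 and q_A = 68/3.
Price P = 226 - 313/3 = 365/3.
Arcadia's profit: (365/3 - 99)·(68/3) = 513.7778.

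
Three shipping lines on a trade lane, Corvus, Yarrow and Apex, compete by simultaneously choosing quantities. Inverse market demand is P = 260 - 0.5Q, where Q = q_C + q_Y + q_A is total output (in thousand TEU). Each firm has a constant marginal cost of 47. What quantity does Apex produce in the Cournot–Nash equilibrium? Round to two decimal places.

106.50

Each firm earns π_i = (260 - 0.5Q)q_i - 47q_i.
First-order condition (treating rivals' output as given): 213 - q_i - (1/2)·Σ_{j≠i} q_j = 0.
By symmetry each firm produces the same amount; substituting Σ_{j≠i} q_j = 2q_i yields q_i = 213/2.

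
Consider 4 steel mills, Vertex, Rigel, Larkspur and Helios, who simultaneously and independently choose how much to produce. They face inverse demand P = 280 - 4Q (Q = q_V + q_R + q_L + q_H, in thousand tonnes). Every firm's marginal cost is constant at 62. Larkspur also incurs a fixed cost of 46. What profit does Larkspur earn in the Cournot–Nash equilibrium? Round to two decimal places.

429.24

Each firm earns π_i = (280 - 4Q)q_i - 62q_i.
Setting ∂π_i/∂q_i = 0 with rivals' quantities fixed: 218 - 8q_i - 4·Σ_{j≠i} q_j = 0.
By symmetry each firm produces the same amount; substituting Σ_{j≠i} q_j = 3q_i yields q_i = 218/20 = 109/10.
Price P = 280 - 4·(218/5) = 528/5.
Larkspur's profit: (528/5 - 62)·(109/10) - 46 = 429.2400.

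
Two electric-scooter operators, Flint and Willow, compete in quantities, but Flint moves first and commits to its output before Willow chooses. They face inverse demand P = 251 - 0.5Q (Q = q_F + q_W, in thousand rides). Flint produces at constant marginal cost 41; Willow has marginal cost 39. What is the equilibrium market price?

93

The follower Willow best-responds to any q_F: π_W = (251 - 0.5Q)q_W - 39q_W.
Follower FOC: 212 - (1/2)q_F - q_W = 0, so q_W(q_F) = (212 - (1/2)q_F).
Flint substitutes q_W(q_F) into its own profit: π_F = q_F(251 - (1/2)q_F - (212 - (1/2)q_F)/2) - 41q_F = (145 - (1/4)q_F)q_F - 41q_F.
The leader's first-order condition 104 - (1/2)q_F = 0 yields q_F = 208.
Then q_W = (212 - (1/2)·208) = 108.
Total output Q = 316, so price P = 251 - (1/2)·316 = 93.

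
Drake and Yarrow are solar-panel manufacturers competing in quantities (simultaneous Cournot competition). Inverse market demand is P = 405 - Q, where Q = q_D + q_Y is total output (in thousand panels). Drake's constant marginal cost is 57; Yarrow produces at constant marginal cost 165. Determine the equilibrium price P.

Drake's profit: π_D = (405 - Q)q_D - (57q_D). Setting ∂π_D/∂q_D = 0: 348 - 2q_D - (q_Y) = 0.
Yarrow's profit: π_Y = (405 - Q)q_Y - (165q_Y). Setting ∂π_Y/∂q_Y = 0: 240 - 2q_Y - (q_D) = 0.
Rearranging gives the reaction functions q_D = (348 - q_Y)/2 and q_Y = (240 - q_D)/2.
Solving the pair: q_D = 152, q_Y = 44.
Total output Q = 196, so price P = 405 - 196 = 209.

209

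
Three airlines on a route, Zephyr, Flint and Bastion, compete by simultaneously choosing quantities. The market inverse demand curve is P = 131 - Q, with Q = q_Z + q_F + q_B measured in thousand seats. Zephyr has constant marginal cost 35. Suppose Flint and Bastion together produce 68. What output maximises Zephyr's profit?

With rivals' combined output fixed at 68, Zephyr's profit is π_Z = (131 - 68 - q_Z)q_Z - (35q_Z) = (63 - q_Z)q_Z - (35q_Z).
∂π_Z/∂q_Z = 28 - 2q_Z = 0, so q_Z = 14.

14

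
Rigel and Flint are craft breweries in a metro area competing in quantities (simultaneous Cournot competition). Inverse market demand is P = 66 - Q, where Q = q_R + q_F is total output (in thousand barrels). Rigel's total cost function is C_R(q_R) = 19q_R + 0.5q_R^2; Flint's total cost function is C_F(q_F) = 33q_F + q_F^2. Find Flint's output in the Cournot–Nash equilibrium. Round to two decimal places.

4.73

Rigel's profit: π_R = (66 - Q)q_R - (19q_R + (1/2)q_R²). Setting ∂π_R/∂q_R = 0: 47 - 3q_R - (q_F) = 0.
Flint's profit: π_F = (66 - Q)q_F - (33q_F + q_F²). Setting ∂π_F/∂q_F = 0: 33 - 4q_F - (q_R) = 0.
Best responses: q_R = (47 - q_F)/3, q_F = (33 - q_R)/4.
Substituting one into the other gives q_R = 155/11 and q_F = 52/11.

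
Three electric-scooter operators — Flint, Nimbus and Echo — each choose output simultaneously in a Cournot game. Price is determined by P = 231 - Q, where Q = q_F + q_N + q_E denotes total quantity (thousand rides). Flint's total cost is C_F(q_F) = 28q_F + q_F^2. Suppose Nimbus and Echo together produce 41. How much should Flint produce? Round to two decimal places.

With rivals' combined output fixed at 41, Flint's profit is π_F = (231 - 41 - q_F)q_F - (28q_F + q_F²) = (190 - q_F)q_F - (28q_F + q_F²).
∂π_F/∂q_F = 162 - 4q_F = 0, so q_F = 81/2.

40.50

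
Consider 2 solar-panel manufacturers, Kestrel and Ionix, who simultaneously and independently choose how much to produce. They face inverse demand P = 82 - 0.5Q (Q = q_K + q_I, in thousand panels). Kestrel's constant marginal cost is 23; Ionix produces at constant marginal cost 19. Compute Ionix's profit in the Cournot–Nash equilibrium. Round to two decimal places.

Kestrel's profit: π_K = (82 - 0.5Q)q_K - (23q_K). Setting ∂π_K/∂q_K = 0: 59 - q_K - (1/2)(q_I) = 0.
Ionix's profit: π_I = (82 - 0.5Q)q_I - (19q_I). Setting ∂π_I/∂q_I = 0: 63 - q_I - (1/2)(q_K) = 0.
Rearranging gives the reaction functions q_K = (59 - (1/2)q_I) and q_I = (63 - (1/2)q_K).
Solving the pair: q_K = 110/3, q_I = 134/3.
Price P = 82 - (1/2)·(244/3) = 124/3.
Ionix's profit: (124/3 - 19)·(134/3) = 997.5556.

997.56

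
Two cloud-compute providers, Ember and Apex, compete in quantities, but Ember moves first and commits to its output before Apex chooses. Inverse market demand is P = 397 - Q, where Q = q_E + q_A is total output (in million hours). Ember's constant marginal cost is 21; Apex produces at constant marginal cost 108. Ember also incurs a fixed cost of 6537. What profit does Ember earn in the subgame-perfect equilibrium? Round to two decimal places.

Solve by backward induction. Given q_E, the follower Apex maximises π_A = (397 - q_E - q_A)q_A - 108q_A.
Follower FOC: 289 - q_E - 2q_A = 0, so q_A(q_E) = (289 - q_E)/2.
Ember substitutes q_A(q_E) into its own profit: π_E = q_E(397 - q_E - (289 - q_E)/2) - 21q_E = (505/2 - (1/2)q_E)q_E - 21q_E.
Maximising: ∂π_E/∂q_E = 463/2 - q_E = 0, giving q_E = 463/2.
Then q_A = (289 - 463/2)/2 = 115/4.
Price P = 397 - 1041/4 = 547/4.
Ember's profit: (547/4 - 21)·(463/2) - 6537 = 20259.1250.

20259.13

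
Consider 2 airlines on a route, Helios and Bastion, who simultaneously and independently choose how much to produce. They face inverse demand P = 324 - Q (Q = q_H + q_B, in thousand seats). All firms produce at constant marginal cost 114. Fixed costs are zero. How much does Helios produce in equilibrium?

70

Each firm earns π_i = (324 - Q)q_i - 114q_i.
Setting ∂π_i/∂q_i = 0 with rivals' quantities fixed: 210 - 2q_i - q_j = 0.
With identical firms every q_j equals q_i, so q_j = q_i and 210 = 3q_i, giving q_i = 70.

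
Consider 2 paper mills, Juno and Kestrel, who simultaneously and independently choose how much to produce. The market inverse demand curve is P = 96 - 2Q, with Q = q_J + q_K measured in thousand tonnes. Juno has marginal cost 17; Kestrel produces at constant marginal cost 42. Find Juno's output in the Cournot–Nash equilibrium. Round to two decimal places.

17.33

Juno's profit: π_J = (96 - 2Q)q_J - (17q_J). Setting ∂π_J/∂q_J = 0: 79 - 4q_J - 2(q_K) = 0.
Kestrel's first-order condition: 54 - 4q_K - 2(q_J) = 0.
So q_J = (79 - 2q_K)/4 and q_K = (54 - 2q_J)/4.
Substituting one into the other gives q_J = 52/3 and q_K = 29/6.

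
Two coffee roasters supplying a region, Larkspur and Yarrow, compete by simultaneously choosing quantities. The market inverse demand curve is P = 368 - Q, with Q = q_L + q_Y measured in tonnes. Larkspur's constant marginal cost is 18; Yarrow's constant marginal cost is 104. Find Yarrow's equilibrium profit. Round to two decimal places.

3520.44

Larkspur's profit: π_L = (368 - Q)q_L - (18q_L). Setting ∂π_L/∂q_L = 0: 350 - 2q_L - (q_Y) = 0.
Yarrow's profit: π_Y = (368 - Q)q_Y - (104q_Y). Setting ∂π_Y/∂q_Y = 0: 264 - 2q_Y - (q_L) = 0.
Rearranging gives the reaction functions q_L = (350 - q_Y)/2 and q_Y = (264 - q_L)/2.
Solving the pair: q_L = 436/3, q_Y = 178/3.
Price P = 368 - 614/3 = 490/3.
Yarrow's profit: (490/3 - 104)·(178/3) = 3520.4444.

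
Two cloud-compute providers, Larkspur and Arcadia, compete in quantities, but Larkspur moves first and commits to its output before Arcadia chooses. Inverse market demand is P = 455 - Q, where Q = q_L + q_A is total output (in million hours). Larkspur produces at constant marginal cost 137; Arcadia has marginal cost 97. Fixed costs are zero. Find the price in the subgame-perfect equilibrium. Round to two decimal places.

Solve by backward induction. Given q_L, the follower Arcadia maximises π_A = (455 - q_L - q_A)q_A - 97q_A.
Setting the follower's marginal profit to zero, 358 - q_L - 2q_A = 0, i.e. q_A = (358 - q_L)/2.
The leader anticipates this reaction. Substituting into P = 455 - Q gives P = 276 - (1/2)q_L, so π_L = (276 - (1/2)q_L)q_L - 137q_L.
Leader FOC: 139 - q_L = 0, so q_L = 139.
Then q_A = (358 - 139)/2 = 219/2.
Total output Q = 497/2, so price P = 455 - 497/2 = 413/2.

206.50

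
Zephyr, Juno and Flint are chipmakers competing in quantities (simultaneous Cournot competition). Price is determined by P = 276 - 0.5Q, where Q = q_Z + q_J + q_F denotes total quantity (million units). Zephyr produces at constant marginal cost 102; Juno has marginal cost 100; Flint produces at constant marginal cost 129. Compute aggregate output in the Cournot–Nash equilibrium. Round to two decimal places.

248.50

Zephyr's profit: π_Z = (276 - 0.5Q)q_Z - (102q_Z). Setting ∂π_Z/∂q_Z = 0: 174 - q_Z - (1/2)(q_J + q_F) = 0.
Juno's profit: π_J = (276 - 0.5Q)q_J - (100q_J). Setting ∂π_J/∂q_J = 0: 176 - q_J - (1/2)(q_Z + q_F) = 0.
Flint's profit: π_F = (276 - 0.5Q)q_F - (129q_F). Setting ∂π_F/∂q_F = 0: 147 - q_F - (1/2)(q_Z + q_J) = 0.
Adding the 3 conditions: 497 − Q − Q = 0, i.e. Q = 497/2.
Back-substituting: q_Z = (174 − 497/4)/(1/2) = 199/2, q_J = (176 − 497/4)/(1/2) = 207/2, q_F = (147 − 497/4)/(1/2) = 91/2.
Total output Q = 199/2 + 207/2 + 91/2 = 497/2.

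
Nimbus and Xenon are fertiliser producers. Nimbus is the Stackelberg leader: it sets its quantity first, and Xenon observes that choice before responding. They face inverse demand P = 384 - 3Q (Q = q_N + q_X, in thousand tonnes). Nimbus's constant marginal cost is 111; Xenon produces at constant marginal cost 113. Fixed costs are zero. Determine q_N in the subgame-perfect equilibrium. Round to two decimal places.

The follower Xenon best-responds to any q_N: π_X = (384 - 3Q)q_X - 113q_X.
Setting the follower's marginal profit to zero, 271 - 3q_N - 6q_X = 0, i.e. q_X = (271 - 3q_N)/6.
The leader anticipates this reaction. Substituting into P = 384 - 3Q gives P = 497/2 - (3/2)q_N, so π_N = (497/2 - (3/2)q_N)q_N - 111q_N.
Leader FOC: 275/2 - 3q_N = 0, so q_N = 275/6.
Then q_X = (271 - 3·(275/6))/6 = 89/4.

45.83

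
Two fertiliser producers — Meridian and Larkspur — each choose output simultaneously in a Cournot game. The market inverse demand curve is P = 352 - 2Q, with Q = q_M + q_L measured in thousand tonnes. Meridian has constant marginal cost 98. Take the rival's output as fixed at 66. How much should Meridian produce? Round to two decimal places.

With the rival's output fixed at 66, Meridian's profit is π_M = (352 - 2·66 - 2q_M)q_M - (98q_M) = (220 - 2q_M)q_M - (98q_M).
∂π_M/∂q_M = 122 - 4q_M = 0, so q_M = 61/2.

30.50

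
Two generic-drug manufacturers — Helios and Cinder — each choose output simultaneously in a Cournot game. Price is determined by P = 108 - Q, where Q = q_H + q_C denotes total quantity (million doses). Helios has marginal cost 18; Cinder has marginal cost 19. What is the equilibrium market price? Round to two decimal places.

48.33

Helios's profit: π_H = (108 - Q)q_H - (18q_H). Setting ∂π_H/∂q_H = 0: 90 - 2q_H - (q_C) = 0.
Cinder's first-order condition: 89 - 2q_C - (q_H) = 0.
Best responses: q_H = (90 - q_C)/2, q_C = (89 - q_H)/2.
Solving the pair: q_H = 91/3, q_C = 88/3.
Total output Q = 179/3, so price P = 108 - 179/3 = 145/3.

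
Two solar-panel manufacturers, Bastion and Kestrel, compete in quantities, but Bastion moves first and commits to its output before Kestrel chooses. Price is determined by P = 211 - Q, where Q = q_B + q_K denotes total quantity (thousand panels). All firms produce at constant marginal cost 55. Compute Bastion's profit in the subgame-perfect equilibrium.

Solve by backward induction. Given q_B, the follower Kestrel maximises π_K = (211 - q_B - q_K)q_K - 55q_K.
Setting the follower's marginal profit to zero, 156 - q_B - 2q_K = 0, i.e. q_K = (156 - q_B)/2.
The leader anticipates this reaction. Substituting into P = 211 - Q gives P = 133 - (1/2)q_B, so π_B = (133 - (1/2)q_B)q_B - 55q_B.
Maximising: ∂π_B/∂q_B = 78 - q_B = 0, giving q_B = 78.
Then q_K = (156 - 78)/2 = 39.
Price P = 211 - 117 = 94.
Bastion's profit: (94 - 55)·78 = 3042.

3042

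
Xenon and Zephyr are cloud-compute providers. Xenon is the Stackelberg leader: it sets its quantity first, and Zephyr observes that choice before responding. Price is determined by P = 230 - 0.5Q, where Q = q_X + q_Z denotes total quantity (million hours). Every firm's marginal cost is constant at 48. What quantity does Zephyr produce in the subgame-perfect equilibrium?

91

The follower Zephyr best-responds to any q_X: π_Z = (230 - 0.5Q)q_Z - 48q_Z.
Follower FOC: 182 - (1/2)q_X - q_Z = 0, so q_Z(q_X) = (182 - (1/2)q_X).
Xenon substitutes q_Z(q_X) into its own profit: π_X = q_X(230 - (1/2)q_X - (182 - (1/2)q_X)/2) - 48q_X = (139 - (1/4)q_X)q_X - 48q_X.
The leader's first-order condition 91 - (1/2)q_X = 0 yields q_X = 182.
Then q_Z = (182 - (1/2)·182) = 91.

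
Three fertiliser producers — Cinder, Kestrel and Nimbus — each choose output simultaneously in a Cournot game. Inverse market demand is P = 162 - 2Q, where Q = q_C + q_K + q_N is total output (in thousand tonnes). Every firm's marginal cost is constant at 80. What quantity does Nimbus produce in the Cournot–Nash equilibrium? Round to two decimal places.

A representative firm's profit is π_i = q_i(162 - 2Q) - 80q_i.
Setting ∂π_i/∂q_i = 0 with rivals' quantities fixed: 82 - 4q_i - 2·Σ_{j≠i} q_j = 0.
With identical firms every q_j equals q_i, so Σ_{j≠i} q_j = 2q_i and 82 = 8q_i, giving q_i = 41/4.

10.25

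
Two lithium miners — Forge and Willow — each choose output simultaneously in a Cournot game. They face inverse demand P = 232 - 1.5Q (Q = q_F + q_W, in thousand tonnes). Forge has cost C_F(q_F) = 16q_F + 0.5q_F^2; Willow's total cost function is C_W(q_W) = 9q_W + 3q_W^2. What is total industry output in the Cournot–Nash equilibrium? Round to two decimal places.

64.52

Forge's profit: π_F = (232 - 1.5Q)q_F - (16q_F + (1/2)q_F²). Setting ∂π_F/∂q_F = 0: 216 - 4q_F - (3/2)(q_W) = 0.
Willow's first-order condition: 223 - 9q_W - (3/2)(q_F) = 0.
Best responses: q_F = (216 - (3/2)q_W)/4, q_W = (223 - (3/2)q_F)/9.
Substituting one into the other gives q_F = 47.6889 and q_W = 16.8296.
Total output Q = 47.6889 + 16.8296 = 1742/27.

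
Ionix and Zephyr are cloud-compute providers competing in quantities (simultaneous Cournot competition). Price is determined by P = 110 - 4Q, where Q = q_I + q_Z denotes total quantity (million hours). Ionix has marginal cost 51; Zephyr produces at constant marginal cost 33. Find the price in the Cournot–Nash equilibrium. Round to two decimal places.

Ionix's profit: π_I = (110 - 4Q)q_I - (51q_I). Setting ∂π_I/∂q_I = 0: 59 - 8q_I - 4(q_Z) = 0.
Zephyr's first-order condition: 77 - 8q_Z - 4(q_I) = 0.
So q_I = (59 - 4q_Z)/8 and q_Z = (77 - 4q_I)/8.
Solving the pair: q_I = 41/12, q_Z = 95/12.
Total output Q = 34/3, so price P = 110 - 4·(34/3) = 194/3.

64.67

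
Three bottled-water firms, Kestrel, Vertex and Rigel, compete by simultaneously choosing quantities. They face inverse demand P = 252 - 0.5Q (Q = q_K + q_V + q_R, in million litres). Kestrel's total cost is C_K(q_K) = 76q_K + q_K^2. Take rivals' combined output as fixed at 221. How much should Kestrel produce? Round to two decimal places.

21.83

With rivals' combined output fixed at 221, Kestrel's profit is π_K = (252 - (1/2)·221 - (1/2)q_K)q_K - (76q_K + q_K²) = (283/2 - (1/2)q_K)q_K - (76q_K + q_K²).
∂π_K/∂q_K = 131/2 - 3q_K = 0, so q_K = 131/6.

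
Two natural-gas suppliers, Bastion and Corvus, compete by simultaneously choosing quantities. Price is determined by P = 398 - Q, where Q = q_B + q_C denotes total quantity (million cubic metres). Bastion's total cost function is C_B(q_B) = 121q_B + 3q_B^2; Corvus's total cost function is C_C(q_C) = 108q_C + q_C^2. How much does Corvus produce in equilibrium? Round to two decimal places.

65.90

Bastion's profit: π_B = (398 - Q)q_B - (121q_B + 3q_B²). Setting ∂π_B/∂q_B = 0: 277 - 8q_B - (q_C) = 0.
Corvus's profit: π_C = (398 - Q)q_C - (108q_C + q_C²). Setting ∂π_C/∂q_C = 0: 290 - 4q_C - (q_B) = 0.
Rearranging gives the reaction functions q_B = (277 - q_C)/8 and q_C = (290 - q_B)/4.
Substituting one into the other gives q_B = 818/31 and q_C = 65.9032.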